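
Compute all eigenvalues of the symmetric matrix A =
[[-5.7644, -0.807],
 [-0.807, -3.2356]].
sigma(A) ≈ {-6, -3}

A is real symmetric, so its spectrum consists of real eigenvalues. Expanding the characteristic polynomial of the displayed matrix gives
  det(λ I - A) = p(λ) = λ^2 + (9)λ + (18).
Solving p(λ) = 0 yields eigenvalues ≈ -6, -3. (A is shown rounded to 4 decimals, so these recover the underlying integer eigenvalues to within that precision.)
Verification: the trace of A = -9 equals the sum of eigenvalues -9, and det(A) ≈ 18.0000 matches the eigenvalue product 18.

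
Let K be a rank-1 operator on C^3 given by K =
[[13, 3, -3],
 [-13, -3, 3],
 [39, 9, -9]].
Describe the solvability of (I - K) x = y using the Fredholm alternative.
(I - K) is singular (det(I - K) = 0, i.e. 1 ∈ sigma(K)). (I - K) x = y is solvable iff y ⊥ ker((I - K)^*) = span{(13, 3, -3)}, i.e. iff 13y_1 + 3y_2 - 3y_3 = 0. When solvable, the solutions are x = y + c·(1, -1, 3), c arbitrary (ker(I - K) = span{(1, -1, 3)}, dimension 1).

K has rank 1, so it is an outer product K = u v^T: every row of K is a multiple of one row vector. Reading off the entries, u = (1, -1, 3) and v = (13, 3, -3) (row i of K equals u_i·v^T). A rank-one matrix u v^T satisfies K u = u (v·u) and kills the (2)-dimensional subspace v^⊥, so its characteristic polynomial is lambda^2 (lambda - v·u) with v·u = tr K = 1. Hence the eigenvalues of I - K are 1 (multiplicity 2) and 1 - (1) = 0, so det(I - K) = 0. (Direct check: I - K =
[[-12, -3, 3],
 [13, 4, -3],
 [-39, -9, 10]]
has determinant 0.) So 1 is an eigenvalue of K and (I - K) is not invertible. The finite-dimensional Fredholm alternative says: either (I - K) is invertible, or ker(I - K) ≠ {0} and then range(I - K) = ker((I - K)^*)^⊥, with dim ker(I - K) = dim ker((I - K)^*). We are in the second case, so we need both kernels. Kernel of I - K: (I - K) u = u - u (v·u) = u - u = 0, so ker(I - K) = span{u} = span{(1, -1, 3)} (it is exactly 1-dimensional because rank(I - K) = 2). Kernel of the adjoint: K is real, so (I - K)^* = I - K^T = I - v u^T, and (I - v u^T) v = v - v (u·v) = 0; hence ker((I - K)^*) = span{v} = span{(13, 3, -3)}. Therefore (I - K) x = y is solvable iff <y, v> = 0, i.e. iff 13y_1 + 3y_2 - 3y_3 = 0. When this holds, K y = u (v·y) = 0, so (I - K) y = y and x = y is a particular solution; the full solution set is the line x = y + c·u = y + c·(1, -1, 3), c ∈ C.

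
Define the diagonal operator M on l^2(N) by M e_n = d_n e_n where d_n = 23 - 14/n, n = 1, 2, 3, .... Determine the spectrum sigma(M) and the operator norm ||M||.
sigma(M) = {23 - 14/n : n ≥ 1} ∪ {23}; ||M|| = 23

A bounded diagonal operator on l^2 with diagonal entries d_n has spectrum equal to the closure of {d_n : n ≥ 1}: every d_n is an eigenvalue (with eigenvector e_n), so {d_n} ⊂ sigma(M); the spectrum is closed, so its closure is too; and for lambda not in the closure, (M - lambda I) has bounded inverse (the diagonal entries 1/(d_n - lambda) are bounded). For our sequence d_n = 23 - 14/n, n = 1, 2, 3, ...:
  - {d_n} = {23 - 14/n : n ≥ 1}; the only limit point is 23
  - closure = {23 - 14/n : n ≥ 1} ∪ {23}
For the norm: a diagonal operator has ||M|| = sup_n |d_n|. Here d_n = 23 - 14/n increases monotonically from d_1 = 9 toward 23, with all terms in [9, 23); so sup_n |d_n| = 23 (the supremum is the limit, not attained). So ||M|| = 23.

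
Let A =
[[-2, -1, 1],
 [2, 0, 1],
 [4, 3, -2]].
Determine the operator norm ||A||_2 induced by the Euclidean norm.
||A||_2 ≈ 6.0243 (= sqrt(largest eigenvalue of A^T A))

||A||_2 = sigma_max(A) = sqrt(lambda_max(A^T A)). Form the symmetric matrix M = A^T A =
[[24, 14, -8],
 [14, 10, -7],
 [-8, -7, 6]].
Its characteristic polynomial (trace, sum of principal 2x2 minors, determinant of M give the coefficients) is
  p(λ) = det(λ I - M) = λ^3 - 40λ^2 + 135λ - 16.
No integer candidate from the rational root theorem (±divisors of 16) is a root, so the roots are irrational. The cubic discriminant is Δ = 16770788 > 0, so there are three distinct real roots. p(0) = -16 and p(1) = 80 have opposite signs, so a root lies in (0, 1); Newton's method refines it to λ ≈ 0.123. p(3) = 56 and p(4) = -52 have opposite signs, so a root lies in (3, 4); Newton's method refines it to λ ≈ 3.5847. p(36) = -340 and p(37) = 872 have opposite signs, so a root lies in (36, 37); Newton's method refines it to λ ≈ 36.2924. Check (Vieta): the three roots sum to 40, matching tr M = 40.
So the eigenvalues of A^T A are ≈ 0.123, 3.5847, 36.2924 (all ≥ 0, as they must be for A^T A). The largest is λ_max ≈ 36.2924, hence ||A||_2 = sqrt(λ_max) ≈ 6.0243.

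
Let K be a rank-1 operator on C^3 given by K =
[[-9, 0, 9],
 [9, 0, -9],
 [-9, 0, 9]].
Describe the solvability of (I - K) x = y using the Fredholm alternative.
(I - K) is invertible (det(I - K) = 1 ≠ 0), so for every y in C^3 the equation (I - K) x = y has a unique solution.

K has rank 1, so it is an outer product K = u v^T: every row of K is a multiple of one row vector. Reading off the entries, u = (3, -3, 3) and v = (-3, 0, 3) (row i of K equals u_i·v^T). A rank-one matrix u v^T satisfies K u = u (v·u) and kills the (2)-dimensional subspace v^⊥, so its characteristic polynomial is lambda^2 (lambda - v·u) with v·u = tr K = 0. Hence the eigenvalues of I - K are 1 (multiplicity 2) and 1 - (0) = 1, so det(I - K) = 1. (Direct check: I - K =
[[10, 0, -9],
 [-9, 1, 9],
 [9, 0, -8]]
has determinant 1.) The finite-dimensional Fredholm alternative says: either (I - K) is invertible, or ker(I - K) ≠ {0} and then range(I - K) = ker((I - K)^*)^⊥, with dim ker(I - K) = dim ker((I - K)^*). Since det(I - K) ≠ 0, 1 is not an eigenvalue of K and ker(I - K) = {0}, so we are in the first case: for every y there is a unique x = (I - K)^(-1) y. Explicitly, by the Sherman–Morrison formula, (I - u v^T)^(-1) = I + u v^T/(1 - v·u), i.e. (I - K)^(-1) = I + K.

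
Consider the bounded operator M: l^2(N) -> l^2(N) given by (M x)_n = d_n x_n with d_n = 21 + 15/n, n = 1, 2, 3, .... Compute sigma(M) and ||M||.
sigma(M) = {21 + 15/n : n ≥ 1} ∪ {21}; ||M|| = 36

A bounded diagonal operator on l^2 with diagonal entries d_n has spectrum equal to the closure of {d_n : n ≥ 1}: every d_n is an eigenvalue (with eigenvector e_n), so {d_n} ⊂ sigma(M); the spectrum is closed, so its closure is too; and for lambda not in the closure, (M - lambda I) has bounded inverse (the diagonal entries 1/(d_n - lambda) are bounded). For our sequence d_n = 21 + 15/n, n = 1, 2, 3, ...:
  - {d_n} = {21 + 15/n : n ≥ 1}; the only limit point is 21
  - closure = {21 + 15/n : n ≥ 1} ∪ {21}
For the norm: a diagonal operator has ||M|| = sup_n |d_n|. Here d_n = 21 + 15/n is positive and decreasing, so sup_n |d_n| = d_1 = 21 + 15 = 36. So ||M|| = 36.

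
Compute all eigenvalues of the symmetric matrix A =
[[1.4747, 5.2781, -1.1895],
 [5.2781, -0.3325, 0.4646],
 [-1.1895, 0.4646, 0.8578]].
sigma(A) ≈ {-5, 1, 6}

A is real symmetric, so its spectrum consists of real eigenvalues. Expanding the characteristic polynomial of the displayed matrix gives
  det(λ I - A) = p(λ) = λ^3 + (-2)λ^2 + (-29)λ + (30).
Solving p(λ) = 0 yields eigenvalues ≈ -5, 1, 6. (A is shown rounded to 4 decimals, so these recover the underlying integer eigenvalues to within that precision.)
Verification: the trace of A = 2 equals the sum of eigenvalues 2, and det(A) ≈ -29.9992 matches the eigenvalue product -30.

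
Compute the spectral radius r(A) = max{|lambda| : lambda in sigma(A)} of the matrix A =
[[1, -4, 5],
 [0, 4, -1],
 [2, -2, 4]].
r(A) = (6 + sqrt(60))/2 ≈ 6.873

The eigenvalues of A are the roots of its characteristic polynomial. With M = A (coefficients from the trace, the sum of principal 2x2 minors, and det A):
  p(λ) = det(λ I - M) = λ^3 - 9λ^2 + 12λ + 18.
By the rational root theorem any rational root is an integer divisor of 18. Testing λ = 3: p(3) = 27 - 81 + 36 + 18 = 0, so λ = 3 is a root. Dividing out (λ - 3) leaves p(λ) = (λ - 3)(λ^2 - 6λ - 6). For λ^2 - 6λ - 6 the discriminant is 60. It is nonnegative but not a perfect square, so the roots are real and irrational: λ = (6 ± sqrt(60))/2 ≈ 6.873, -0.873.
Thus the eigenvalues (to 4 decimals) are 6.873 (modulus 6.873); -0.873 (modulus 0.873); 3 (modulus 3). The spectral radius is the largest modulus: r(A) = (6 + sqrt(60))/2 ≈ 6.873. (Cross-check: r(A) ≤ ||A||_2 ≈ 8.6248; equality holds whenever A is normal, though it can also hold for some non-normal A.)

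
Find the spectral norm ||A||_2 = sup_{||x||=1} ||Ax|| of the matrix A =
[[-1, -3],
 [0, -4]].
||A||_2 = sqrt((26 + sqrt(612))/2) ≈ 5.0368 (= sqrt(largest eigenvalue of A^T A))

||A||_2 = sigma_max(A) = sqrt(lambda_max(A^T A)). Form the symmetric matrix M = A^T A =
[[1, 3],
 [3, 25]].
Its characteristic polynomial (trace, determinant of M give the coefficients) is
  p(λ) = det(λ I - M) = λ^2 - 26λ + 16.
For λ^2 - 26λ + 16 the discriminant is 612. It is nonnegative but not a perfect square, so the roots are real and irrational: λ = (26 ± sqrt(612))/2 ≈ 25.3693, 0.6307.
So the eigenvalues of A^T A are ≈ 0.6307, 25.3693 (all ≥ 0, as they must be for A^T A). The largest is λ_max = (26 + sqrt(612))/2 ≈ 25.3693, hence ||A||_2 = sqrt(λ_max) = sqrt((26 + sqrt(612))/2) ≈ 5.0368.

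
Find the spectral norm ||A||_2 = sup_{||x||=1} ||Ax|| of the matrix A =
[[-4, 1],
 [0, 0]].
||A||_2 = sqrt(17) ≈ 4.1231 (= sqrt(largest eigenvalue of A^T A))

||A||_2 = sigma_max(A) = sqrt(lambda_max(A^T A)). Form the symmetric matrix M = A^T A =
[[16, -4],
 [-4, 1]].
Its characteristic polynomial (trace, determinant of M give the coefficients) is
  p(λ) = det(λ I - M) = λ^2 - 17λ.
For λ^2 - 17λ the discriminant is 289. It is a perfect square (17^2), so the roots are rational: λ = (17 ± 17)/2 = 17, 0.
So the eigenvalues of A^T A are ≈ 0, 17 (all ≥ 0, as they must be for A^T A). The largest is λ_max = 17, hence ||A||_2 = sqrt(λ_max) = sqrt(17) ≈ 4.1231.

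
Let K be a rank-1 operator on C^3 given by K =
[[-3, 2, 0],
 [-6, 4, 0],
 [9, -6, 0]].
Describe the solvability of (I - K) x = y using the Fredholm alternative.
(I - K) is singular (det(I - K) = 0, i.e. 1 ∈ sigma(K)). (I - K) x = y is solvable iff y ⊥ ker((I - K)^*) = span{(-3, 2, 0)}, i.e. iff -3y_1 + 2y_2 = 0. When solvable, the solutions are x = y + c·(1, 2, -3), c arbitrary (ker(I - K) = span{(1, 2, -3)}, dimension 1).

K has rank 1, so it is an outer product K = u v^T: every row of K is a multiple of one row vector. Reading off the entries, u = (1, 2, -3) and v = (-3, 2, 0) (row i of K equals u_i·v^T). A rank-one matrix u v^T satisfies K u = u (v·u) and kills the (2)-dimensional subspace v^⊥, so its characteristic polynomial is lambda^2 (lambda - v·u) with v·u = tr K = 1. Hence the eigenvalues of I - K are 1 (multiplicity 2) and 1 - (1) = 0, so det(I - K) = 0. (Direct check: I - K =
[[4, -2, 0],
 [6, -3, 0],
 [-9, 6, 1]]
has determinant 0.) So 1 is an eigenvalue of K and (I - K) is not invertible. The finite-dimensional Fredholm alternative says: either (I - K) is invertible, or ker(I - K) ≠ {0} and then range(I - K) = ker((I - K)^*)^⊥, with dim ker(I - K) = dim ker((I - K)^*). We are in the second case, so we need both kernels. Kernel of I - K: (I - K) u = u - u (v·u) = u - u = 0, so ker(I - K) = span{u} = span{(1, 2, -3)} (it is exactly 1-dimensional because rank(I - K) = 2). Kernel of the adjoint: K is real, so (I - K)^* = I - K^T = I - v u^T, and (I - v u^T) v = v - v (u·v) = 0; hence ker((I - K)^*) = span{v} = span{(-3, 2, 0)}. Therefore (I - K) x = y is solvable iff <y, v> = 0, i.e. iff -3y_1 + 2y_2 = 0. When this holds, K y = u (v·y) = 0, so (I - K) y = y and x = y is a particular solution; the full solution set is the line x = y + c·u = y + c·(1, 2, -3), c ∈ C.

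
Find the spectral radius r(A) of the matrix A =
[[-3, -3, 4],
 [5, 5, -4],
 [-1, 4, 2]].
r(A) = sqrt(20) ≈ 4.4721

The eigenvalues of A are the roots of its characteristic polynomial. With M = A (coefficients from the trace, the sum of principal 2x2 minors, and det A):
  p(λ) = det(λ I - M) = λ^3 - 4λ^2 + 24λ - 40.
By the rational root theorem any rational root is an integer divisor of 40. Testing λ = 2: p(2) = 8 - 16 + 48 - 40 = 0, so λ = 2 is a root. Dividing out (λ - 2) leaves p(λ) = (λ - 2)(λ^2 - 2λ + 20). For λ^2 - 2λ + 20 the discriminant is -76. It is negative, so the roots are the complex-conjugate pair λ = 1 ± (sqrt(76)/2) i ≈ 1 ± 4.3589i. For a conjugate pair the product of the roots equals the constant term, so |λ|^2 = 20 and |λ| = sqrt(20) ≈ 4.4721.
Thus the eigenvalues (to 4 decimals) are 1 ± 4.3589i (modulus 4.4721); 2 (modulus 2). The spectral radius is the largest modulus: r(A) = sqrt(20) ≈ 4.4721. (Cross-check: r(A) ≤ ||A||_2 ≈ 9.9604; equality holds whenever A is normal, though it can also hold for some non-normal A.)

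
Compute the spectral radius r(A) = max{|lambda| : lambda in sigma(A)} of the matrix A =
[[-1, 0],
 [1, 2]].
r(A) = 2

The eigenvalues of A are the roots of its characteristic polynomial. With M = A (coefficients from the trace and determinant):
  p(λ) = det(λ I - M) = λ^2 - λ - 2.
For λ^2 - λ - 2 the discriminant is 9. It is a perfect square (3^2), so the roots are rational: λ = (1 ± 3)/2 = 2, -1.
Thus the eigenvalues (to 4 decimals) are 2 (modulus 2); -1 (modulus 1). The spectral radius is the largest modulus: r(A) = 2. (Cross-check: r(A) ≤ ||A||_2 ≈ 2.2882; equality holds whenever A is normal, though it can also hold for some non-normal A.)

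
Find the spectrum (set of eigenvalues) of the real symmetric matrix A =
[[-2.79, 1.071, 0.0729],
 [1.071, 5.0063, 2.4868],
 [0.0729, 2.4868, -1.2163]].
sigma(A) ≈ {-3, -2, 6}

A is real symmetric, so its spectrum consists of real eigenvalues. Expanding the characteristic polynomial of the displayed matrix gives
  det(λ I - A) = p(λ) = λ^3 + (-1)λ^2 + (-24)λ + (-36).
Solving p(λ) = 0 yields eigenvalues ≈ -3, -2, 6. (A is shown rounded to 4 decimals, so these recover the underlying integer eigenvalues to within that precision.)
Verification: the trace of A = 1 equals the sum of eigenvalues 1, and det(A) ≈ 35.9995 matches the eigenvalue product 36.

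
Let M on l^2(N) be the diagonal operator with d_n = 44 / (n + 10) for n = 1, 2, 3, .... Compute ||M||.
||M|| = 4 (attained at n = 1)

For M diagonal, ||M|| = sup_n |d_n| = sup_n 44/(n + 10). This is positive and strictly decreasing in n, so the supremum is attained at n = 1: d_1 = 44/(1 + 10) = 4. Hence ||M|| = 4.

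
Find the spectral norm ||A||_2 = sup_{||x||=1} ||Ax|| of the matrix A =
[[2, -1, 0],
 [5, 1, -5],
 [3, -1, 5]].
||A||_2 ≈ 7.5556 (= sqrt(largest eigenvalue of A^T A))

||A||_2 = sigma_max(A) = sqrt(lambda_max(A^T A)). Form the symmetric matrix M = A^T A =
[[38, 0, -10],
 [0, 3, -10],
 [-10, -10, 50]].
Its characteristic polynomial (trace, sum of principal 2x2 minors, determinant of M give the coefficients) is
  p(λ) = det(λ I - M) = λ^3 - 91λ^2 + 1964λ - 1600.
No integer candidate from the rational root theorem (±divisors of 1600) is a root, so the roots are irrational. The cubic discriminant is Δ = 1894627600 > 0, so there are three distinct real roots. p(0) = -1600 and p(1) = 274 have opposite signs, so a root lies in (0, 1); Newton's method refines it to λ ≈ 0.8476. p(33) = 50 and p(34) = -716 have opposite signs, so a root lies in (33, 34); Newton's method refines it to λ ≈ 33.0646. p(57) = -118 and p(58) = 1300 have opposite signs, so a root lies in (57, 58); Newton's method refines it to λ ≈ 57.0878. Check (Vieta): the three roots sum to 91, matching tr M = 91.
So the eigenvalues of A^T A are ≈ 0.8476, 33.0646, 57.0878 (all ≥ 0, as they must be for A^T A). The largest is λ_max ≈ 57.0878, hence ||A||_2 = sqrt(λ_max) ≈ 7.5556.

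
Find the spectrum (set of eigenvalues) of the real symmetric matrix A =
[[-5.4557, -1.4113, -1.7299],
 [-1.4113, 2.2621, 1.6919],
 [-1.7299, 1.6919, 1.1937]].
sigma(A) ≈ {-6, 0, 4}

A is real symmetric, so its spectrum consists of real eigenvalues. Expanding the characteristic polynomial of the displayed matrix gives
  det(λ I - A) = p(λ) = λ^3 + (2)λ^2 + (-24)λ + (0).
Solving p(λ) = 0 yields eigenvalues ≈ -6, 0, 4. (A is shown rounded to 4 decimals, so these recover the underlying integer eigenvalues to within that precision.)
Verification: the trace of A = -2 equals the sum of eigenvalues -2, and det(A) ≈ -0.0006 matches the eigenvalue product 0.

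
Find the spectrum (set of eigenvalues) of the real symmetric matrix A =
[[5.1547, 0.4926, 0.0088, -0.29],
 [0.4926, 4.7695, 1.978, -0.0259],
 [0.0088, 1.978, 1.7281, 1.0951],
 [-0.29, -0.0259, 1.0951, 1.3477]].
sigma(A) ≈ {0, 2, 5, 6}

A is real symmetric, so its spectrum consists of real eigenvalues. Expanding the characteristic polynomial of the displayed matrix gives
  det(λ I - A) = p(λ) = λ^4 + (-13)λ^3 + (52)λ^2 + (-60)λ + (0).
Solving p(λ) = 0 yields eigenvalues ≈ 0, 2, 5, 6. (A is shown rounded to 4 decimals, so these recover the underlying integer eigenvalues to within that precision.)
Verification: the trace of A = 13 equals the sum of eigenvalues 13, and det(A) ≈ -0.0005 matches the eigenvalue product 0.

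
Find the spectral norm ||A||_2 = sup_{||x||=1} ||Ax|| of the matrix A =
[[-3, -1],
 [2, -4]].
||A||_2 = sqrt((30 + sqrt(116))/2) ≈ 4.515 (= sqrt(largest eigenvalue of A^T A))

||A||_2 = sigma_max(A) = sqrt(lambda_max(A^T A)). Form the symmetric matrix M = A^T A =
[[13, -5],
 [-5, 17]].
Its characteristic polynomial (trace, determinant of M give the coefficients) is
  p(λ) = det(λ I - M) = λ^2 - 30λ + 196.
For λ^2 - 30λ + 196 the discriminant is 116. It is nonnegative but not a perfect square, so the roots are real and irrational: λ = (30 ± sqrt(116))/2 ≈ 20.3852, 9.6148.
So the eigenvalues of A^T A are ≈ 9.6148, 20.3852 (all ≥ 0, as they must be for A^T A). The largest is λ_max = (30 + sqrt(116))/2 ≈ 20.3852, hence ||A||_2 = sqrt(λ_max) = sqrt((30 + sqrt(116))/2) ≈ 4.515.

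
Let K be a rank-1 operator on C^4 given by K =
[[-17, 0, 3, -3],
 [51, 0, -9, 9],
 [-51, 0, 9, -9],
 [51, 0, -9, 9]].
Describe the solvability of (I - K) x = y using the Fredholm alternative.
(I - K) is singular (det(I - K) = 0, i.e. 1 ∈ sigma(K)). (I - K) x = y is solvable iff y ⊥ ker((I - K)^*) = span{(-17, 0, 3, -3)}, i.e. iff -17y_1 + 3y_3 - 3y_4 = 0. When solvable, the solutions are x = y + c·(1, -3, 3, -3), c arbitrary (ker(I - K) = span{(1, -3, 3, -3)}, dimension 1).

K has rank 1, so it is an outer product K = u v^T: every row of K is a multiple of one row vector. Reading off the entries, u = (1, -3, 3, -3) and v = (-17, 0, 3, -3) (row i of K equals u_i·v^T). A rank-one matrix u v^T satisfies K u = u (v·u) and kills the (3)-dimensional subspace v^⊥, so its characteristic polynomial is lambda^3 (lambda - v·u) with v·u = tr K = 1. Hence the eigenvalues of I - K are 1 (multiplicity 3) and 1 - (1) = 0, so det(I - K) = 0. (Direct check: I - K =
[[18, 0, -3, 3],
 [-51, 1, 9, -9],
 [51, 0, -8, 9],
 [-51, 0, 9, -8]]
has determinant 0.) So 1 is an eigenvalue of K and (I - K) is not invertible. The finite-dimensional Fredholm alternative says: either (I - K) is invertible, or ker(I - K) ≠ {0} and then range(I - K) = ker((I - K)^*)^⊥, with dim ker(I - K) = dim ker((I - K)^*). We are in the second case, so we need both kernels. Kernel of I - K: (I - K) u = u - u (v·u) = u - u = 0, so ker(I - K) = span{u} = span{(1, -3, 3, -3)} (it is exactly 1-dimensional because rank(I - K) = 3). Kernel of the adjoint: K is real, so (I - K)^* = I - K^T = I - v u^T, and (I - v u^T) v = v - v (u·v) = 0; hence ker((I - K)^*) = span{v} = span{(-17, 0, 3, -3)}. Therefore (I - K) x = y is solvable iff <y, v> = 0, i.e. iff -17y_1 + 3y_3 - 3y_4 = 0. When this holds, K y = u (v·y) = 0, so (I - K) y = y and x = y is a particular solution; the full solution set is the line x = y + c·u = y + c·(1, -3, 3, -3), c ∈ C.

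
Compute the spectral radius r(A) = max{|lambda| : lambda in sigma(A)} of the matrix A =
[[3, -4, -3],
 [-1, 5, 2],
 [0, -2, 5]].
r(A) ≈ 5.976

The eigenvalues of A are the roots of its characteristic polynomial. With M = A (coefficients from the trace, the sum of principal 2x2 minors, and det A):
  p(λ) = det(λ I - M) = λ^3 - 13λ^2 + 55λ - 61.
No integer candidate from the rational root theorem (±divisors of 61) is a root, so the roots are irrational. The cubic discriminant is Δ = -5740 < 0, so there is one real root and a complex-conjugate pair. p(1) = -18 and p(2) = 5 have opposite signs, so a root lies in (1, 2); Newton's method refines it to λ ≈ 1.7081. Dividing out (λ - (1.7081)) leaves approximately λ^2 - 11.2919λ + 35.7124. For λ^2 - 11.2919λ + 35.7124 the discriminant is -15.3424. It is negative, so the remaining roots are the complex-conjugate pair λ ≈ 5.646 ± 1.9585i. Their product equals the constant term, so |λ|^2 ≈ 35.7124 and |λ| ≈ 5.976.
Thus the eigenvalues (to 4 decimals) are 1.7081 (modulus 1.7081); 5.646 ± 1.9585i (modulus 5.976). The spectral radius is the largest modulus: r(A) ≈ 5.976. (Cross-check: r(A) ≤ ||A||_2 ≈ 7.8661; equality holds whenever A is normal, though it can also hold for some non-normal A.)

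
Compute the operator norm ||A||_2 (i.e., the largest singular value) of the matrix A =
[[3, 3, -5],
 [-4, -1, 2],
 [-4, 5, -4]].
||A||_2 ≈ 8.7948 (= sqrt(largest eigenvalue of A^T A))

||A||_2 = sigma_max(A) = sqrt(lambda_max(A^T A)). Form the symmetric matrix M = A^T A =
[[41, -7, -7],
 [-7, 35, -37],
 [-7, -37, 45]].
Its characteristic polynomial (trace, sum of principal 2x2 minors, determinant of M give the coefficients) is
  p(λ) = det(λ I - M) = λ^3 - 121λ^2 + 3388λ - 900.
No integer candidate from the rational root theorem (±divisors of 900) is a root, so the roots are irrational. The cubic discriminant is Δ = 12741802416 > 0, so there are three distinct real roots. p(0) = -900 and p(1) = 2368 have opposite signs, so a root lies in (0, 1); Newton's method refines it to λ ≈ 0.2682. p(43) = 562 and p(44) = -900 have opposite signs, so a root lies in (43, 44); Newton's method refines it to λ ≈ 43.3829. p(77) = -900 and p(78) = 1752 have opposite signs, so a root lies in (77, 78); Newton's method refines it to λ ≈ 77.3489. Check (Vieta): the three roots sum to 121, matching tr M = 121.
So the eigenvalues of A^T A are ≈ 0.2682, 43.3829, 77.3489 (all ≥ 0, as they must be for A^T A). The largest is λ_max ≈ 77.3489, hence ||A||_2 = sqrt(λ_max) ≈ 8.7948.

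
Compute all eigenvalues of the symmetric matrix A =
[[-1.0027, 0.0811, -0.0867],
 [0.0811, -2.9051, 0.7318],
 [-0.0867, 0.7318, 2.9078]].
sigma(A) ≈ {-3, -1, 3}

A is real symmetric, so its spectrum consists of real eigenvalues. Expanding the characteristic polynomial of the displayed matrix gives
  det(λ I - A) = p(λ) = λ^3 + (1)λ^2 + (-9)λ + (-9).
Solving p(λ) = 0 yields eigenvalues ≈ -3, -1, 3. (A is shown rounded to 4 decimals, so these recover the underlying integer eigenvalues to within that precision.)
Verification: the trace of A = -1 equals the sum of eigenvalues -1, and det(A) ≈ 8.9997 matches the eigenvalue product 9.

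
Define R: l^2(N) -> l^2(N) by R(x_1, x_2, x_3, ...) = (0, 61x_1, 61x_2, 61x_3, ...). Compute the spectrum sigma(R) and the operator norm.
sigma(R) = closed disk {z in C : |z| ≤ 61}; ||R|| = 61

Note R = 61·U where U is the unit right shift (U x)_k = x_{k-1} (with x_0 := 0); so ||R|| = 61||U|| and sigma(R) = 61·sigma(U). ||R x||^2 = sum_{k≥1} |61x_k|^2 = 3721||x||^2, so ||R|| = 61 and sigma(R) ⊂ {|z| ≤ 61}. For any |lambda| < 61, the equation (R - lambda I) x = 0 forces x_1 = 0, then 61x_k = lambda x_{k+1} ⇒ x = 0, so R has no eigenvalues. But (R - lambda I) is not surjective for |lambda| < 61: solving (R - lambda I) x = e_1 would require x_n proportional to (lambda/61)^(-n), which is not in l^2. So every |lambda| < 61 lies in the residual spectrum. The boundary |lambda| = 61 is in the approximate point spectrum (the spectrum is closed). Hence sigma(R) is the closed disk of radius 61.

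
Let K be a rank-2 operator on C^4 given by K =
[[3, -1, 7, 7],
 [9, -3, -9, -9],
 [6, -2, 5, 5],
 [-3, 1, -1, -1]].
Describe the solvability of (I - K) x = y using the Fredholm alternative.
(I - K) is invertible (det(I - K) = -33 ≠ 0), so for every y in C^4 the equation (I - K) x = y has a unique solution.

K has rank 2 and factors as K = U V^T = u1 v1^T + u2 v2^T with u1 = (3, -1, 3, -1), v1 = (0, 0, 3, 3), u2 = (-1, -3, -2, 1), v2 = (-3, 1, 2, 2) (multiplying out reproduces the displayed K). The nonzero eigenvalues of U V^T coincide with those of the 2 x 2 matrix G = V^T U = [[v1·u1, v1·u2], [v2·u1, v2·u2]] = [[6, -3], [-6, -2]], and by the Sylvester determinant identity det(I_4 - U V^T) = det(I_2 - V^T U) = det([[-5, 3], [6, 3]]) = (-5)(3) - (3)(6) = -33. (Direct check: I - K =
[[-2, 1, -7, -7],
 [-9, 4, 9, 9],
 [-6, 2, -4, -5],
 [3, -1, 1, 2]]
has determinant -33.) The finite-dimensional Fredholm alternative says: either (I - K) is invertible, or ker(I - K) ≠ {0} and then range(I - K) = ker((I - K)^*)^⊥, with dim ker(I - K) = dim ker((I - K)^*). Since det(I - K) ≠ 0, 1 is not an eigenvalue of K and ker(I - K) = {0}, so we are in the first case: for every y there is a unique x = (I - K)^(-1) y. (Explicitly, by the Woodbury identity, (I - U V^T)^(-1) = I + U (I_2 - G)^(-1) V^T.)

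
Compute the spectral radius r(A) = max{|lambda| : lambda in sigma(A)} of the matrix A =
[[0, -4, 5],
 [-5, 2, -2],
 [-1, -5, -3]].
r(A) ≈ 7.0909

The eigenvalues of A are the roots of its characteristic polynomial. With M = A (coefficients from the trace, the sum of principal 2x2 minors, and det A):
  p(λ) = det(λ I - M) = λ^3 + λ^2 - 31λ - 187.
No integer candidate from the rational root theorem (±divisors of 187) is a root, so the roots are irrational. The cubic discriminant is Δ = -718944 < 0, so there is one real root and a complex-conjugate pair. p(7) = -12 and p(8) = 141 have opposite signs, so a root lies in (7, 8); Newton's method refines it to λ ≈ 7.0909. Dividing out (λ - (7.0909)) leaves approximately λ^2 + 8.0909λ + 26.3718. For λ^2 + 8.0909λ + 26.3718 the discriminant is -40.0245. It is negative, so the remaining roots are the complex-conjugate pair λ ≈ -4.0455 ± 3.1632i. Their product equals the constant term, so |λ|^2 ≈ 26.3718 and |λ| ≈ 5.1353.
Thus the eigenvalues (to 4 decimals) are 7.0909 (modulus 7.0909); -4.0455 ± 3.1632i (modulus 5.1353). The spectral radius is the largest modulus: r(A) ≈ 7.0909. (Cross-check: r(A) ≤ ||A||_2 ≈ 7.4807; equality holds whenever A is normal, though it can also hold for some non-normal A.)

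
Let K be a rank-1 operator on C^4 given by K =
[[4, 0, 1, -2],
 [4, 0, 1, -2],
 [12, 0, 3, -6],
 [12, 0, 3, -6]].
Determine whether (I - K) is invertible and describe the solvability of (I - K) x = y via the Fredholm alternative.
(I - K) is singular (det(I - K) = 0, i.e. 1 ∈ sigma(K)). (I - K) x = y is solvable iff y ⊥ ker((I - K)^*) = span{(4, 0, 1, -2)}, i.e. iff 4y_1 + y_3 - 2y_4 = 0. When solvable, the solutions are x = y + c·(1, 1, 3, 3), c arbitrary (ker(I - K) = span{(1, 1, 3, 3)}, dimension 1).

K has rank 1, so it is an outer product K = u v^T: every row of K is a multiple of one row vector. Reading off the entries, u = (1, 1, 3, 3) and v = (4, 0, 1, -2) (row i of K equals u_i·v^T). A rank-one matrix u v^T satisfies K u = u (v·u) and kills the (3)-dimensional subspace v^⊥, so its characteristic polynomial is lambda^3 (lambda - v·u) with v·u = tr K = 1. Hence the eigenvalues of I - K are 1 (multiplicity 3) and 1 - (1) = 0, so det(I - K) = 0. (Direct check: I - K =
[[-3, 0, -1, 2],
 [-4, 1, -1, 2],
 [-12, 0, -2, 6],
 [-12, 0, -3, 7]]
has determinant 0.) So 1 is an eigenvalue of K and (I - K) is not invertible. The finite-dimensional Fredholm alternative says: either (I - K) is invertible, or ker(I - K) ≠ {0} and then range(I - K) = ker((I - K)^*)^⊥, with dim ker(I - K) = dim ker((I - K)^*). We are in the second case, so we need both kernels. Kernel of I - K: (I - K) u = u - u (v·u) = u - u = 0, so ker(I - K) = span{u} = span{(1, 1, 3, 3)} (it is exactly 1-dimensional because rank(I - K) = 3). Kernel of the adjoint: K is real, so (I - K)^* = I - K^T = I - v u^T, and (I - v u^T) v = v - v (u·v) = 0; hence ker((I - K)^*) = span{v} = span{(4, 0, 1, -2)}. Therefore (I - K) x = y is solvable iff <y, v> = 0, i.e. iff 4y_1 + y_3 - 2y_4 = 0. When this holds, K y = u (v·y) = 0, so (I - K) y = y and x = y is a particular solution; the full solution set is the line x = y + c·u = y + c·(1, 1, 3, 3), c ∈ C.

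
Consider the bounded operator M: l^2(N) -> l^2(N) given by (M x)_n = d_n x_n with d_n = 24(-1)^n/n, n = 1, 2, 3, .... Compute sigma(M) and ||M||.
sigma(M) = {24(-1)^n/n : n ≥ 1} ∪ {0}; ||M|| = 24

A bounded diagonal operator on l^2 with diagonal entries d_n has spectrum equal to the closure of {d_n : n ≥ 1}: every d_n is an eigenvalue (with eigenvector e_n), so {d_n} ⊂ sigma(M); the spectrum is closed, so its closure is too; and for lambda not in the closure, (M - lambda I) has bounded inverse (the diagonal entries 1/(d_n - lambda) are bounded). For our sequence d_n = 24(-1)^n/n, n = 1, 2, 3, ...:
  - {d_n} = {24(-1)^n/n : n ≥ 1}; the only limit point is 0
  - closure = {24(-1)^n/n : n ≥ 1} ∪ {0}
For the norm: a diagonal operator has ||M|| = sup_n |d_n|. Here |d_n| = 24/n is decreasing, so sup_n |d_n| = |d_1| = 24. So ||M|| = 24.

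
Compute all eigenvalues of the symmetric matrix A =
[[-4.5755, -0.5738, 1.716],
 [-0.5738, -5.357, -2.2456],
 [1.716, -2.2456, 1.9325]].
sigma(A) ≈ {-6, -5, 3}

A is real symmetric, so its spectrum consists of real eigenvalues. Expanding the characteristic polynomial of the displayed matrix gives
  det(λ I - A) = p(λ) = λ^3 + (8)λ^2 + (-3)λ + (-90).
Solving p(λ) = 0 yields eigenvalues ≈ -6, -5, 3. (A is shown rounded to 4 decimals, so these recover the underlying integer eigenvalues to within that precision.)
Verification: the trace of A = -8 equals the sum of eigenvalues -8, and det(A) ≈ 90.0009 matches the eigenvalue product 90.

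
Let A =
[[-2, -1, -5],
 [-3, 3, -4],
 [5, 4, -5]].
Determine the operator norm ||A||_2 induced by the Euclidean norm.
||A||_2 ≈ 9.0189 (= sqrt(largest eigenvalue of A^T A))

||A||_2 = sigma_max(A) = sqrt(lambda_max(A^T A)). Form the symmetric matrix M = A^T A =
[[38, 13, -3],
 [13, 26, -27],
 [-3, -27, 66]].
Its characteristic polynomial (trace, sum of principal 2x2 minors, determinant of M give the coefficients) is
  p(λ) = det(λ I - M) = λ^3 - 130λ^2 + 4305λ - 28224.
No integer candidate from the rational root theorem (±divisors of 28224) is a root, so the roots are irrational. The cubic discriminant is Δ = 8848986048 > 0, so there are three distinct real roots. p(8) = -1592 and p(9) = 720 have opposite signs, so a root lies in (8, 9); Newton's method refines it to λ ≈ 8.6787. p(39) = 1260 and p(40) = -24 have opposite signs, so a root lies in (39, 40); Newton's method refines it to λ ≈ 39.9815. p(81) = -1008 and p(82) = 2034 have opposite signs, so a root lies in (81, 82); Newton's method refines it to λ ≈ 81.3398. Check (Vieta): the three roots sum to 130, matching tr M = 130.
So the eigenvalues of A^T A are ≈ 8.6787, 39.9815, 81.3398 (all ≥ 0, as they must be for A^T A). The largest is λ_max ≈ 81.3398, hence ||A||_2 = sqrt(λ_max) ≈ 9.0189.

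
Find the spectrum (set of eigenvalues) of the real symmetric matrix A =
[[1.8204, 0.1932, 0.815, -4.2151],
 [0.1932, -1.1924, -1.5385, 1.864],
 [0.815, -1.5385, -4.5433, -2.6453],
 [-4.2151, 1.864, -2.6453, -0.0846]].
sigma(A) ≈ {-6, -4, 0, 6}

A is real symmetric, so its spectrum consists of real eigenvalues. Expanding the characteristic polynomial of the displayed matrix gives
  det(λ I - A) = p(λ) = λ^4 + (4)λ^3 + (-36)λ^2 + (-143.9986)λ + (0.0059).
Solving p(λ) = 0 yields eigenvalues ≈ -6, -4, 0, 6. (A is shown rounded to 4 decimals, so these recover the underlying integer eigenvalues to within that precision.)
Verification: the trace of A = -4 equals the sum of eigenvalues -4, and det(A) ≈ 0.0059 matches the eigenvalue product 0.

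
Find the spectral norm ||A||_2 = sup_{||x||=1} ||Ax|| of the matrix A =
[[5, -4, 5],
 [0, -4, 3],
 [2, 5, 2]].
||A||_2 ≈ 9.1417 (= sqrt(largest eigenvalue of A^T A))

||A||_2 = sigma_max(A) = sqrt(lambda_max(A^T A)). Form the symmetric matrix M = A^T A =
[[29, -10, 29],
 [-10, 57, -22],
 [29, -22, 38]].
Its characteristic polynomial (trace, sum of principal 2x2 minors, determinant of M give the coefficients) is
  p(λ) = det(λ I - M) = λ^3 - 124λ^2 + 3496λ - 9801.
No integer candidate from the rational root theorem (±divisors of 9801) is a root, so the roots are irrational. The cubic discriminant is Δ = 16150058421 > 0, so there are three distinct real roots. p(3) = -402 and p(4) = 2263 have opposite signs, so a root lies in (3, 4); Newton's method refines it to λ ≈ 3.1455. p(37) = 448 and p(38) = -1137 have opposite signs, so a root lies in (37, 38); Newton's method refines it to λ ≈ 37.2842. p(83) = -2082 and p(84) = 1623 have opposite signs, so a root lies in (83, 84); Newton's method refines it to λ ≈ 83.5703. Check (Vieta): the three roots sum to 124, matching tr M = 124.
So the eigenvalues of A^T A are ≈ 3.1455, 37.2842, 83.5703 (all ≥ 0, as they must be for A^T A). The largest is λ_max ≈ 83.5703, hence ||A||_2 = sqrt(λ_max) ≈ 9.1417.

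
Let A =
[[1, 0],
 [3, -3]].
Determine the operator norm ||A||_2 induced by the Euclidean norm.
||A||_2 = sqrt((19 + sqrt(325))/2) ≈ 4.3028 (= sqrt(largest eigenvalue of A^T A))

||A||_2 = sigma_max(A) = sqrt(lambda_max(A^T A)). Form the symmetric matrix M = A^T A =
[[10, -9],
 [-9, 9]].
Its characteristic polynomial (trace, determinant of M give the coefficients) is
  p(λ) = det(λ I - M) = λ^2 - 19λ + 9.
For λ^2 - 19λ + 9 the discriminant is 325. It is nonnegative but not a perfect square, so the roots are real and irrational: λ = (19 ± sqrt(325))/2 ≈ 18.5139, 0.4861.
So the eigenvalues of A^T A are ≈ 0.4861, 18.5139 (all ≥ 0, as they must be for A^T A). The largest is λ_max = (19 + sqrt(325))/2 ≈ 18.5139, hence ||A||_2 = sqrt(λ_max) = sqrt((19 + sqrt(325))/2) ≈ 4.3028.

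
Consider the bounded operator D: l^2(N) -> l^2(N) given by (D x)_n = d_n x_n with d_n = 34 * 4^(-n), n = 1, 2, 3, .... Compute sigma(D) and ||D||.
sigma(D) = {34 * 4^(-n) : n ≥ 1} ∪ {0}; ||D|| = 17/2

A bounded diagonal operator on l^2 with diagonal entries d_n has spectrum equal to the closure of {d_n : n ≥ 1}: every d_n is an eigenvalue (with eigenvector e_n), so {d_n} ⊂ sigma(D); the spectrum is closed, so its closure is too; and for lambda not in the closure, (D - lambda I) has bounded inverse (the diagonal entries 1/(d_n - lambda) are bounded). For our sequence d_n = 34 * 4^(-n), n = 1, 2, 3, ...:
  - {d_n} = {34 * 4^(-n) : n ≥ 1}; the only limit point is 0
  - closure = {34 * 4^(-n) : n ≥ 1} ∪ {0}
For the norm: a diagonal operator has ||D|| = sup_n |d_n|. Here d_n = 34 * 4^(-n) is positive and decreasing, so sup_n |d_n| = d_1 = 34/4 = 17/2. So ||D|| = 17/2.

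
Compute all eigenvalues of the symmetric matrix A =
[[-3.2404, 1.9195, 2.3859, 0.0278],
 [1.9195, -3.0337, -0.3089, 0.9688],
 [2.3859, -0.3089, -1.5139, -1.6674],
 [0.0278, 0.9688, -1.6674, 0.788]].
sigma(A) ≈ {-6, -3, 0, 2}

A is real symmetric, so its spectrum consists of real eigenvalues. Expanding the characteristic polynomial of the displayed matrix gives
  det(λ I - A) = p(λ) = λ^4 + (7)λ^3 + (0)λ^2 + (-36.0011)λ + (0).
Solving p(λ) = 0 yields eigenvalues ≈ -6, -3, 0, 2. (A is shown rounded to 4 decimals, so these recover the underlying integer eigenvalues to within that precision.)
Verification: the trace of A = -7 equals the sum of eigenvalues -7, and det(A) ≈ 0.0000 matches the eigenvalue product 0.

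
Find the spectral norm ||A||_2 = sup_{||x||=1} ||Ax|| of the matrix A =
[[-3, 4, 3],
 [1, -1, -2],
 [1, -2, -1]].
||A||_2 ≈ 6.693 (= sqrt(largest eigenvalue of A^T A))

||A||_2 = sigma_max(A) = sqrt(lambda_max(A^T A)). Form the symmetric matrix M = A^T A =
[[11, -15, -12],
 [-15, 21, 16],
 [-12, 16, 14]].
Its characteristic polynomial (trace, sum of principal 2x2 minors, determinant of M give the coefficients) is
  p(λ) = det(λ I - M) = λ^3 - 46λ^2 + 54λ - 4.
No integer candidate from the rational root theorem (±divisors of 4) is a root, so the roots are irrational. The cubic discriminant is Δ = 4161440 > 0, so there are three distinct real roots. p(0) = -4 and p(1) = 5 have opposite signs, so a root lies in (0, 1); Newton's method refines it to λ ≈ 0.0794. p(1) = 5 and p(2) = -72 have opposite signs, so a root lies in (1, 2); Newton's method refines it to λ ≈ 1.124. p(44) = -1500 and p(45) = 401 have opposite signs, so a root lies in (44, 45); Newton's method refines it to λ ≈ 44.7965. Check (Vieta): the three roots sum to 46, matching tr M = 46.
So the eigenvalues of A^T A are ≈ 0.0794, 1.124, 44.7965 (all ≥ 0, as they must be for A^T A). The largest is λ_max ≈ 44.7965, hence ||A||_2 = sqrt(λ_max) ≈ 6.693.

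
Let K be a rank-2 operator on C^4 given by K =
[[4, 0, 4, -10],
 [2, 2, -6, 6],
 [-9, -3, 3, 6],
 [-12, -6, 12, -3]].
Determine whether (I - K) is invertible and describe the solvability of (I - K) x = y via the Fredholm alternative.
(I - K) is invertible (det(I - K) = -144 ≠ 0), so for every y in C^4 the equation (I - K) x = y has a unique solution.

K has rank 2 and factors as K = U V^T = u1 v1^T + u2 v2^T with u1 = (-2, 2, 0, -3), v1 = (1, 1, -3, 3), u2 = (-2, 0, 3, 3), v2 = (-3, -1, 1, 2) (multiplying out reproduces the displayed K). The nonzero eigenvalues of U V^T coincide with those of the 2 x 2 matrix G = V^T U = [[v1·u1, v1·u2], [v2·u1, v2·u2]] = [[-9, -2], [-2, 15]], and by the Sylvester determinant identity det(I_4 - U V^T) = det(I_2 - V^T U) = det([[10, 2], [2, -14]]) = (10)(-14) - (2)(2) = -144. (Direct check: I - K =
[[-3, 0, -4, 10],
 [-2, -1, 6, -6],
 [9, 3, -2, -6],
 [12, 6, -12, 4]]
has determinant -144.) The finite-dimensional Fredholm alternative says: either (I - K) is invertible, or ker(I - K) ≠ {0} and then range(I - K) = ker((I - K)^*)^⊥, with dim ker(I - K) = dim ker((I - K)^*). Since det(I - K) ≠ 0, 1 is not an eigenvalue of K and ker(I - K) = {0}, so we are in the first case: for every y there is a unique x = (I - K)^(-1) y. (Explicitly, by the Woodbury identity, (I - U V^T)^(-1) = I + U (I_2 - G)^(-1) V^T.)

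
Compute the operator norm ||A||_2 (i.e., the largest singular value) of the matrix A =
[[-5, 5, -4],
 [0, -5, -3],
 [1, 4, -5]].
||A||_2 ≈ 9.6973 (= sqrt(largest eigenvalue of A^T A))

||A||_2 = sigma_max(A) = sqrt(lambda_max(A^T A)). Form the symmetric matrix M = A^T A =
[[26, -21, 15],
 [-21, 66, -25],
 [15, -25, 50]].
Its characteristic polynomial (trace, sum of principal 2x2 minors, determinant of M give the coefficients) is
  p(λ) = det(λ I - M) = λ^3 - 142λ^2 + 5025λ - 48400.
No integer candidate from the rational root theorem (±divisors of 48400) is a root, so the roots are irrational. The cubic discriminant is Δ = 5679123200 > 0, so there are three distinct real roots. p(16) = -256 and p(17) = 900 have opposite signs, so a root lies in (16, 17); Newton's method refines it to λ ≈ 16.2082. p(31) = 704 and p(32) = -240 have opposite signs, so a root lies in (31, 32); Newton's method refines it to λ ≈ 31.755. p(94) = -178 and p(95) = 4800 have opposite signs, so a root lies in (94, 95); Newton's method refines it to λ ≈ 94.0368. Check (Vieta): the three roots sum to 142, matching tr M = 142.
So the eigenvalues of A^T A are ≈ 16.2082, 31.755, 94.0368 (all ≥ 0, as they must be for A^T A). The largest is λ_max ≈ 94.0368, hence ||A||_2 = sqrt(λ_max) ≈ 9.6973.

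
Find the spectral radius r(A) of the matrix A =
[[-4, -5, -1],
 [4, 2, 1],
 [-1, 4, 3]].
r(A) ≈ 3.6513

The eigenvalues of A are the roots of its characteristic polynomial. With M = A (coefficients from the trace, the sum of principal 2x2 minors, and det A):
  p(λ) = det(λ I - M) = λ^3 - λ^2 + λ - 39.
No integer candidate from the rational root theorem (±divisors of 39) is a root, so the roots are irrational. The cubic discriminant is Δ = -40524 < 0, so there is one real root and a complex-conjugate pair. p(3) = -18 and p(4) = 13 have opposite signs, so a root lies in (3, 4); Newton's method refines it to λ ≈ 3.6513. Dividing out (λ - (3.6513)) leaves approximately λ^2 + 2.6513λ + 10.681. For λ^2 + 2.6513λ + 10.681 the discriminant is -35.6943. It is negative, so the remaining roots are the complex-conjugate pair λ ≈ -1.3257 ± 2.9872i. Their product equals the constant term, so |λ|^2 ≈ 10.681 and |λ| ≈ 3.2682.
Thus the eigenvalues (to 4 decimals) are 3.6513 (modulus 3.6513); -1.3257 ± 2.9872i (modulus 3.2682). The spectral radius is the largest modulus: r(A) ≈ 3.6513. (Cross-check: r(A) ≤ ||A||_2 ≈ 8.3321; equality holds whenever A is normal, though it can also hold for some non-normal A.)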